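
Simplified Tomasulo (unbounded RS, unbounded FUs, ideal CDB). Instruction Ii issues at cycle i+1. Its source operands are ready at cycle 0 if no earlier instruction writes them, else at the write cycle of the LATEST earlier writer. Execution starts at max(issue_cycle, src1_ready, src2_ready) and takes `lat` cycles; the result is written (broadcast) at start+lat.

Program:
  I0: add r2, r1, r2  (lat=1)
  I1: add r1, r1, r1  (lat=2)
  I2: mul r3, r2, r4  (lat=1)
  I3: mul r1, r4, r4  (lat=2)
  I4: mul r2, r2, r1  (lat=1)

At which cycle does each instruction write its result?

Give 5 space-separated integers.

I0 add r2: issue@1 deps=(None,None) exec_start@1 write@2
I1 add r1: issue@2 deps=(None,None) exec_start@2 write@4
I2 mul r3: issue@3 deps=(0,None) exec_start@3 write@4
I3 mul r1: issue@4 deps=(None,None) exec_start@4 write@6
I4 mul r2: issue@5 deps=(0,3) exec_start@6 write@7

Answer: 2 4 4 6 7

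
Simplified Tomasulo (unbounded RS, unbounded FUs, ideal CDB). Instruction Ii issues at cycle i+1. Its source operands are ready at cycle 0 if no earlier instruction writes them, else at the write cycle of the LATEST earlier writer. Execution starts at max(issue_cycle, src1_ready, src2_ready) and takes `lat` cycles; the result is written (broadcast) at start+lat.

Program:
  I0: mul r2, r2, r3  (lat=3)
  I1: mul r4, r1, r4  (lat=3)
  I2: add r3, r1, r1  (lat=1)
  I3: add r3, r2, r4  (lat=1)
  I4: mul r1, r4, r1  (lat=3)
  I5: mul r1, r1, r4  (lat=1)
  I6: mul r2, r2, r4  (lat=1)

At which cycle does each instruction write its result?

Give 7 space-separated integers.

I0 mul r2: issue@1 deps=(None,None) exec_start@1 write@4
I1 mul r4: issue@2 deps=(None,None) exec_start@2 write@5
I2 add r3: issue@3 deps=(None,None) exec_start@3 write@4
I3 add r3: issue@4 deps=(0,1) exec_start@5 write@6
I4 mul r1: issue@5 deps=(1,None) exec_start@5 write@8
I5 mul r1: issue@6 deps=(4,1) exec_start@8 write@9
I6 mul r2: issue@7 deps=(0,1) exec_start@7 write@8

Answer: 4 5 4 6 8 9 8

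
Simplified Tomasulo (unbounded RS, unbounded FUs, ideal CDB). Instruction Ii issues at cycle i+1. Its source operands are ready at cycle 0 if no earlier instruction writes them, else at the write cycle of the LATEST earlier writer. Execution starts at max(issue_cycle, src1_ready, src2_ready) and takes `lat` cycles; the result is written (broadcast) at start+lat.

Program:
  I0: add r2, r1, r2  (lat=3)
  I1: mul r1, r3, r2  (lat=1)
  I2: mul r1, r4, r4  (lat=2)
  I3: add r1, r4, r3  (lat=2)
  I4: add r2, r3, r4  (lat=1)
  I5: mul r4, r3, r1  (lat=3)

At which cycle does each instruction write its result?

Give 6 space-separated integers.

I0 add r2: issue@1 deps=(None,None) exec_start@1 write@4
I1 mul r1: issue@2 deps=(None,0) exec_start@4 write@5
I2 mul r1: issue@3 deps=(None,None) exec_start@3 write@5
I3 add r1: issue@4 deps=(None,None) exec_start@4 write@6
I4 add r2: issue@5 deps=(None,None) exec_start@5 write@6
I5 mul r4: issue@6 deps=(None,3) exec_start@6 write@9

Answer: 4 5 5 6 6 9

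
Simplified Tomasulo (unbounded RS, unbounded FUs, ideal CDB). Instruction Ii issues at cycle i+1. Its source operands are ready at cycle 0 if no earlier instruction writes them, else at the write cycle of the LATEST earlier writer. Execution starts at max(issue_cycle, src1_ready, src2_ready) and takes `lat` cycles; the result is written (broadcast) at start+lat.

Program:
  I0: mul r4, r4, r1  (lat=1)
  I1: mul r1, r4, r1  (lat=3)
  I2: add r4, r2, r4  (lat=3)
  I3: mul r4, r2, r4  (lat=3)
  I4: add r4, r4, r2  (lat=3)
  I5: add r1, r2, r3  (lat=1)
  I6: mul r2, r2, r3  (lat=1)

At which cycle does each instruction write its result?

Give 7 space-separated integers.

Answer: 2 5 6 9 12 7 8

Derivation:
I0 mul r4: issue@1 deps=(None,None) exec_start@1 write@2
I1 mul r1: issue@2 deps=(0,None) exec_start@2 write@5
I2 add r4: issue@3 deps=(None,0) exec_start@3 write@6
I3 mul r4: issue@4 deps=(None,2) exec_start@6 write@9
I4 add r4: issue@5 deps=(3,None) exec_start@9 write@12
I5 add r1: issue@6 deps=(None,None) exec_start@6 write@7
I6 mul r2: issue@7 deps=(None,None) exec_start@7 write@8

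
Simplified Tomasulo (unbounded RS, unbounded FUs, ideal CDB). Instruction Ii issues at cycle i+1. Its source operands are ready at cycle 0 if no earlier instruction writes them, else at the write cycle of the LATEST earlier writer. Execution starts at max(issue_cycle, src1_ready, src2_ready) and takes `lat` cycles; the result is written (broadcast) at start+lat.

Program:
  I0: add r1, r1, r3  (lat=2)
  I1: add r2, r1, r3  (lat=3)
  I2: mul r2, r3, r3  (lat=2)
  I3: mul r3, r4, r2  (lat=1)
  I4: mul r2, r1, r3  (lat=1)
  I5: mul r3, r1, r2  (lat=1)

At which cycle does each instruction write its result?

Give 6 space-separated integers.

Answer: 3 6 5 6 7 8

Derivation:
I0 add r1: issue@1 deps=(None,None) exec_start@1 write@3
I1 add r2: issue@2 deps=(0,None) exec_start@3 write@6
I2 mul r2: issue@3 deps=(None,None) exec_start@3 write@5
I3 mul r3: issue@4 deps=(None,2) exec_start@5 write@6
I4 mul r2: issue@5 deps=(0,3) exec_start@6 write@7
I5 mul r3: issue@6 deps=(0,4) exec_start@7 write@8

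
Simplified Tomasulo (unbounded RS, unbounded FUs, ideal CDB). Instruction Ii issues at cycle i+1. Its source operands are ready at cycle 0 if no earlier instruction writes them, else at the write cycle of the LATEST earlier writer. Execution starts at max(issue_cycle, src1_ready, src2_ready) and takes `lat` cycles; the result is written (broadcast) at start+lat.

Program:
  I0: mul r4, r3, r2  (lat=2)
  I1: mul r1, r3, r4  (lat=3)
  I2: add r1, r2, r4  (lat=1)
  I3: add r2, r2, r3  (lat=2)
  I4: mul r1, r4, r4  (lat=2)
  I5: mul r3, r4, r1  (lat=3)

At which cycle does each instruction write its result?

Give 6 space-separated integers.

I0 mul r4: issue@1 deps=(None,None) exec_start@1 write@3
I1 mul r1: issue@2 deps=(None,0) exec_start@3 write@6
I2 add r1: issue@3 deps=(None,0) exec_start@3 write@4
I3 add r2: issue@4 deps=(None,None) exec_start@4 write@6
I4 mul r1: issue@5 deps=(0,0) exec_start@5 write@7
I5 mul r3: issue@6 deps=(0,4) exec_start@7 write@10

Answer: 3 6 4 6 7 10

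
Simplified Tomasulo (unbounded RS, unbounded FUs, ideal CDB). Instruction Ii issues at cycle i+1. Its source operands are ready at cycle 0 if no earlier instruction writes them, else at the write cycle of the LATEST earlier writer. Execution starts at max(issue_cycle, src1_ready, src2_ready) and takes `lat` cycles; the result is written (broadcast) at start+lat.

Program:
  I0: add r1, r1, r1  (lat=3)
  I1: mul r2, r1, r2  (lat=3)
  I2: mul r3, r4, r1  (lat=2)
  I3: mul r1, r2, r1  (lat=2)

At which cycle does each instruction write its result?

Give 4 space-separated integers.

Answer: 4 7 6 9

Derivation:
I0 add r1: issue@1 deps=(None,None) exec_start@1 write@4
I1 mul r2: issue@2 deps=(0,None) exec_start@4 write@7
I2 mul r3: issue@3 deps=(None,0) exec_start@4 write@6
I3 mul r1: issue@4 deps=(1,0) exec_start@7 write@9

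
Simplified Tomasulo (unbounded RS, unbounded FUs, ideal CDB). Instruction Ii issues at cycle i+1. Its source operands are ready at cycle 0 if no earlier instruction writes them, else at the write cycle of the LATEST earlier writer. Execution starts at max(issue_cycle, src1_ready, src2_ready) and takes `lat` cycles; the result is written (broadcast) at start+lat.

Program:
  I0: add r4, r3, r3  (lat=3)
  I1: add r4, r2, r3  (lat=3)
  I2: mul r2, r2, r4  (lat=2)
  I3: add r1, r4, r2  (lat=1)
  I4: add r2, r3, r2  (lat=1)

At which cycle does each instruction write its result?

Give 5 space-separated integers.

I0 add r4: issue@1 deps=(None,None) exec_start@1 write@4
I1 add r4: issue@2 deps=(None,None) exec_start@2 write@5
I2 mul r2: issue@3 deps=(None,1) exec_start@5 write@7
I3 add r1: issue@4 deps=(1,2) exec_start@7 write@8
I4 add r2: issue@5 deps=(None,2) exec_start@7 write@8

Answer: 4 5 7 8 8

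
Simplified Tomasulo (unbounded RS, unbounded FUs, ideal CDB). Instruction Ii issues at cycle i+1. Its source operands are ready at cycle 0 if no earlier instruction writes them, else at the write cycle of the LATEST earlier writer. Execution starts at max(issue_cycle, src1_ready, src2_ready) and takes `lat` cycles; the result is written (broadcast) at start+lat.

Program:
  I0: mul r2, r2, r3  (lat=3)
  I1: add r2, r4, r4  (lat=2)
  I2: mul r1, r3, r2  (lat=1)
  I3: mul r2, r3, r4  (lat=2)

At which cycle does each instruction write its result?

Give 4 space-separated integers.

I0 mul r2: issue@1 deps=(None,None) exec_start@1 write@4
I1 add r2: issue@2 deps=(None,None) exec_start@2 write@4
I2 mul r1: issue@3 deps=(None,1) exec_start@4 write@5
I3 mul r2: issue@4 deps=(None,None) exec_start@4 write@6

Answer: 4 4 5 6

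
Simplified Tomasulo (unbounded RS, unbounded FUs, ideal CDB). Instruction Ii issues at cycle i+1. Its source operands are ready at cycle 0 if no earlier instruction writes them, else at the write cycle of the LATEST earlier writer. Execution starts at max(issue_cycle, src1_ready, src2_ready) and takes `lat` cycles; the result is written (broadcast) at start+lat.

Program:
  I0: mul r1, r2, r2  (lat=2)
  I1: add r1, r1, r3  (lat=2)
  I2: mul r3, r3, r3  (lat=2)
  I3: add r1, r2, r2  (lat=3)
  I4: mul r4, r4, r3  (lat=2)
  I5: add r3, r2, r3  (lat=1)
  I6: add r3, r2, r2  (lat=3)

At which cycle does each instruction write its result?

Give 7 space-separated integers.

I0 mul r1: issue@1 deps=(None,None) exec_start@1 write@3
I1 add r1: issue@2 deps=(0,None) exec_start@3 write@5
I2 mul r3: issue@3 deps=(None,None) exec_start@3 write@5
I3 add r1: issue@4 deps=(None,None) exec_start@4 write@7
I4 mul r4: issue@5 deps=(None,2) exec_start@5 write@7
I5 add r3: issue@6 deps=(None,2) exec_start@6 write@7
I6 add r3: issue@7 deps=(None,None) exec_start@7 write@10

Answer: 3 5 5 7 7 7 10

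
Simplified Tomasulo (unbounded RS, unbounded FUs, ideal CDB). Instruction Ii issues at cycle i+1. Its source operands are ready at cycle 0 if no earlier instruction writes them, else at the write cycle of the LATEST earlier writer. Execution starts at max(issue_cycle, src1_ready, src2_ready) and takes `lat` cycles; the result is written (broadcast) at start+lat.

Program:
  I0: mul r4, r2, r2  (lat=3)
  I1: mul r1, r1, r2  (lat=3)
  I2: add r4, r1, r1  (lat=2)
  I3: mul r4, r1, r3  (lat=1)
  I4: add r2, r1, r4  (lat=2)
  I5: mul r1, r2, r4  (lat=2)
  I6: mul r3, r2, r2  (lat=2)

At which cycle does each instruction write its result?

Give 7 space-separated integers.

Answer: 4 5 7 6 8 10 10

Derivation:
I0 mul r4: issue@1 deps=(None,None) exec_start@1 write@4
I1 mul r1: issue@2 deps=(None,None) exec_start@2 write@5
I2 add r4: issue@3 deps=(1,1) exec_start@5 write@7
I3 mul r4: issue@4 deps=(1,None) exec_start@5 write@6
I4 add r2: issue@5 deps=(1,3) exec_start@6 write@8
I5 mul r1: issue@6 deps=(4,3) exec_start@8 write@10
I6 mul r3: issue@7 deps=(4,4) exec_start@8 write@10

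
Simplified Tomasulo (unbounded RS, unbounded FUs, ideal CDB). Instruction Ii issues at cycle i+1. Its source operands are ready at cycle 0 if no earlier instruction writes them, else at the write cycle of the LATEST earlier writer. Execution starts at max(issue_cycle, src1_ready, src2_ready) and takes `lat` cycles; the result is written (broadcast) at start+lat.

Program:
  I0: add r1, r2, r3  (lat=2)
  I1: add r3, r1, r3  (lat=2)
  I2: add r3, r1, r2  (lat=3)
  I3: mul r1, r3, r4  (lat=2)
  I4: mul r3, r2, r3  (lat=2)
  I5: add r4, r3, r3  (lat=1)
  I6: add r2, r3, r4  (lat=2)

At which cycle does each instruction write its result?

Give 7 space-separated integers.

Answer: 3 5 6 8 8 9 11

Derivation:
I0 add r1: issue@1 deps=(None,None) exec_start@1 write@3
I1 add r3: issue@2 deps=(0,None) exec_start@3 write@5
I2 add r3: issue@3 deps=(0,None) exec_start@3 write@6
I3 mul r1: issue@4 deps=(2,None) exec_start@6 write@8
I4 mul r3: issue@5 deps=(None,2) exec_start@6 write@8
I5 add r4: issue@6 deps=(4,4) exec_start@8 write@9
I6 add r2: issue@7 deps=(4,5) exec_start@9 write@11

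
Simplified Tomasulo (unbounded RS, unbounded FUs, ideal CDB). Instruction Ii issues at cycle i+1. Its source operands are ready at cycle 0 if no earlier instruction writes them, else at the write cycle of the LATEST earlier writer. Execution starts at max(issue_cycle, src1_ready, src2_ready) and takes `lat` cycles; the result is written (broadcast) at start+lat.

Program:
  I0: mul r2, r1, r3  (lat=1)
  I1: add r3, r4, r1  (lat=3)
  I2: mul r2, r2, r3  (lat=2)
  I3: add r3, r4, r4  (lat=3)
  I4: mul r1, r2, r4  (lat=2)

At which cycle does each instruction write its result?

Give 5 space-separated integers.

I0 mul r2: issue@1 deps=(None,None) exec_start@1 write@2
I1 add r3: issue@2 deps=(None,None) exec_start@2 write@5
I2 mul r2: issue@3 deps=(0,1) exec_start@5 write@7
I3 add r3: issue@4 deps=(None,None) exec_start@4 write@7
I4 mul r1: issue@5 deps=(2,None) exec_start@7 write@9

Answer: 2 5 7 7 9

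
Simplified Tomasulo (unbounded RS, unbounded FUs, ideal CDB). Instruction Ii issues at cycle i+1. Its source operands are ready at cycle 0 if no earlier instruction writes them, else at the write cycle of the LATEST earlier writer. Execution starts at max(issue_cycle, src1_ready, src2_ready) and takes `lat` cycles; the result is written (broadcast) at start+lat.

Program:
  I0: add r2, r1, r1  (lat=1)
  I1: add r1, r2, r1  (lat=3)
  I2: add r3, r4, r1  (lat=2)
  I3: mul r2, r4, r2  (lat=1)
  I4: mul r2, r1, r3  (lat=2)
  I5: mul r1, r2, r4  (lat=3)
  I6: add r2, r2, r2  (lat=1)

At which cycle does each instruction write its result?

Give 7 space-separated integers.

I0 add r2: issue@1 deps=(None,None) exec_start@1 write@2
I1 add r1: issue@2 deps=(0,None) exec_start@2 write@5
I2 add r3: issue@3 deps=(None,1) exec_start@5 write@7
I3 mul r2: issue@4 deps=(None,0) exec_start@4 write@5
I4 mul r2: issue@5 deps=(1,2) exec_start@7 write@9
I5 mul r1: issue@6 deps=(4,None) exec_start@9 write@12
I6 add r2: issue@7 deps=(4,4) exec_start@9 write@10

Answer: 2 5 7 5 9 12 10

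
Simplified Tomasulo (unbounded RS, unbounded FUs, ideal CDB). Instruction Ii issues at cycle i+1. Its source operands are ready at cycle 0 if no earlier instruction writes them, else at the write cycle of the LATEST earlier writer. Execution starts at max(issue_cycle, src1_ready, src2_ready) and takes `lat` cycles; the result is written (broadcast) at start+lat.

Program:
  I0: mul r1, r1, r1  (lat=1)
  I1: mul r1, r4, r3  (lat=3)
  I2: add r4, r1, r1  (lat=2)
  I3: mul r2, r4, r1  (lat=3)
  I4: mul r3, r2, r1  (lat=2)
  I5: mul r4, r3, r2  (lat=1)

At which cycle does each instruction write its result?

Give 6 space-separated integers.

Answer: 2 5 7 10 12 13

Derivation:
I0 mul r1: issue@1 deps=(None,None) exec_start@1 write@2
I1 mul r1: issue@2 deps=(None,None) exec_start@2 write@5
I2 add r4: issue@3 deps=(1,1) exec_start@5 write@7
I3 mul r2: issue@4 deps=(2,1) exec_start@7 write@10
I4 mul r3: issue@5 deps=(3,1) exec_start@10 write@12
I5 mul r4: issue@6 deps=(4,3) exec_start@12 write@13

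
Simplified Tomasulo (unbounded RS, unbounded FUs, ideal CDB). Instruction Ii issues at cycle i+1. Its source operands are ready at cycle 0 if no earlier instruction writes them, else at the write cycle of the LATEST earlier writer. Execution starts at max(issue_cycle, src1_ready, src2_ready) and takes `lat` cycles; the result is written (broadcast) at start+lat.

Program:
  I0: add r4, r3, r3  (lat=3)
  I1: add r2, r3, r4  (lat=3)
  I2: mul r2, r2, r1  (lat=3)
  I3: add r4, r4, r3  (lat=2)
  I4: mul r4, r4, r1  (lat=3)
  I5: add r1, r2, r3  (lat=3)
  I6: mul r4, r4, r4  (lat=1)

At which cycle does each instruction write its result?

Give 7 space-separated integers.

I0 add r4: issue@1 deps=(None,None) exec_start@1 write@4
I1 add r2: issue@2 deps=(None,0) exec_start@4 write@7
I2 mul r2: issue@3 deps=(1,None) exec_start@7 write@10
I3 add r4: issue@4 deps=(0,None) exec_start@4 write@6
I4 mul r4: issue@5 deps=(3,None) exec_start@6 write@9
I5 add r1: issue@6 deps=(2,None) exec_start@10 write@13
I6 mul r4: issue@7 deps=(4,4) exec_start@9 write@10

Answer: 4 7 10 6 9 13 10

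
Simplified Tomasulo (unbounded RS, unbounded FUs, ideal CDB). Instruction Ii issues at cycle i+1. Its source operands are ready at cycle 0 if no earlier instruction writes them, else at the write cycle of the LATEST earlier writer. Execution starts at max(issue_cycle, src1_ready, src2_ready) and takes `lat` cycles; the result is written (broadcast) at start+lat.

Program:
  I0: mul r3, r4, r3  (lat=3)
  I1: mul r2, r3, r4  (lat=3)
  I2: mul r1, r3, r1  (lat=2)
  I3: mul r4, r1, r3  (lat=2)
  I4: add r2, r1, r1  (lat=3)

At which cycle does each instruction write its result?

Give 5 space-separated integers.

I0 mul r3: issue@1 deps=(None,None) exec_start@1 write@4
I1 mul r2: issue@2 deps=(0,None) exec_start@4 write@7
I2 mul r1: issue@3 deps=(0,None) exec_start@4 write@6
I3 mul r4: issue@4 deps=(2,0) exec_start@6 write@8
I4 add r2: issue@5 deps=(2,2) exec_start@6 write@9

Answer: 4 7 6 8 9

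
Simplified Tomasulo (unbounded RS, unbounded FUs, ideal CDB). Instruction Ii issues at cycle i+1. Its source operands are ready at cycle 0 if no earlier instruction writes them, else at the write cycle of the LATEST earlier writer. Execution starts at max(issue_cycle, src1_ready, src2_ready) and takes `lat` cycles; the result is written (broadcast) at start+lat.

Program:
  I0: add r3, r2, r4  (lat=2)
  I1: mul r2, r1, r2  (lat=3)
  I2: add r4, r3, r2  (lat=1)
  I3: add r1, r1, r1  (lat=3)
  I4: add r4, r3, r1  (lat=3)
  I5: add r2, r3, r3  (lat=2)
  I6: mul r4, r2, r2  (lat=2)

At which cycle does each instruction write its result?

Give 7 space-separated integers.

Answer: 3 5 6 7 10 8 10

Derivation:
I0 add r3: issue@1 deps=(None,None) exec_start@1 write@3
I1 mul r2: issue@2 deps=(None,None) exec_start@2 write@5
I2 add r4: issue@3 deps=(0,1) exec_start@5 write@6
I3 add r1: issue@4 deps=(None,None) exec_start@4 write@7
I4 add r4: issue@5 deps=(0,3) exec_start@7 write@10
I5 add r2: issue@6 deps=(0,0) exec_start@6 write@8
I6 mul r4: issue@7 deps=(5,5) exec_start@8 write@10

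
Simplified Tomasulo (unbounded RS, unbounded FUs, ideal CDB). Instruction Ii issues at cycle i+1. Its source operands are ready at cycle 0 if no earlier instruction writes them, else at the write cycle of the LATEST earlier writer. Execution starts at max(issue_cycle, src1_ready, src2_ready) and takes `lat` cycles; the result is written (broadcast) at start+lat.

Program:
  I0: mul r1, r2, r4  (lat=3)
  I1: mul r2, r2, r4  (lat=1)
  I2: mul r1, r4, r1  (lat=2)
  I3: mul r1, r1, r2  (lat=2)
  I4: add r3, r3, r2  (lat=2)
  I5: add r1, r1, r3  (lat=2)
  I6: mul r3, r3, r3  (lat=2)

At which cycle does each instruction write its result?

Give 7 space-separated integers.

I0 mul r1: issue@1 deps=(None,None) exec_start@1 write@4
I1 mul r2: issue@2 deps=(None,None) exec_start@2 write@3
I2 mul r1: issue@3 deps=(None,0) exec_start@4 write@6
I3 mul r1: issue@4 deps=(2,1) exec_start@6 write@8
I4 add r3: issue@5 deps=(None,1) exec_start@5 write@7
I5 add r1: issue@6 deps=(3,4) exec_start@8 write@10
I6 mul r3: issue@7 deps=(4,4) exec_start@7 write@9

Answer: 4 3 6 8 7 10 9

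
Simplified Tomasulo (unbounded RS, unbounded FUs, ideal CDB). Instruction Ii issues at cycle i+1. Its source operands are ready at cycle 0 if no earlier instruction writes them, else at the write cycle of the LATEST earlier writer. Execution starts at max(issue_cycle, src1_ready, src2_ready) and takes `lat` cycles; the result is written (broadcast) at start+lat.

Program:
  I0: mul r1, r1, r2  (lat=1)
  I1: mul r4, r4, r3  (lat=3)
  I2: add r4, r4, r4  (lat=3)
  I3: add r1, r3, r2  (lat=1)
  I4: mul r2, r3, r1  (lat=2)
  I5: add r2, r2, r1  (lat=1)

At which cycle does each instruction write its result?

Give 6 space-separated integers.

Answer: 2 5 8 5 7 8

Derivation:
I0 mul r1: issue@1 deps=(None,None) exec_start@1 write@2
I1 mul r4: issue@2 deps=(None,None) exec_start@2 write@5
I2 add r4: issue@3 deps=(1,1) exec_start@5 write@8
I3 add r1: issue@4 deps=(None,None) exec_start@4 write@5
I4 mul r2: issue@5 deps=(None,3) exec_start@5 write@7
I5 add r2: issue@6 deps=(4,3) exec_start@7 write@8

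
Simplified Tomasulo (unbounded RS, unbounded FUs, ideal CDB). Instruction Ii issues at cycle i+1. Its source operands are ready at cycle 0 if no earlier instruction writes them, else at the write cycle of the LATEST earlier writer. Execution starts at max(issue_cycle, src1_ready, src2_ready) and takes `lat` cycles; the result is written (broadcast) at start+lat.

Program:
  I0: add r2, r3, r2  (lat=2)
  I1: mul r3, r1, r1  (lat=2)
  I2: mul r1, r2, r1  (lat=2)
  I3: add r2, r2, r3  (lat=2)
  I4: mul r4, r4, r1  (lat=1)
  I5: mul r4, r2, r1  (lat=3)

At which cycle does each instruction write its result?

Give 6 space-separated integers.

Answer: 3 4 5 6 6 9

Derivation:
I0 add r2: issue@1 deps=(None,None) exec_start@1 write@3
I1 mul r3: issue@2 deps=(None,None) exec_start@2 write@4
I2 mul r1: issue@3 deps=(0,None) exec_start@3 write@5
I3 add r2: issue@4 deps=(0,1) exec_start@4 write@6
I4 mul r4: issue@5 deps=(None,2) exec_start@5 write@6
I5 mul r4: issue@6 deps=(3,2) exec_start@6 write@9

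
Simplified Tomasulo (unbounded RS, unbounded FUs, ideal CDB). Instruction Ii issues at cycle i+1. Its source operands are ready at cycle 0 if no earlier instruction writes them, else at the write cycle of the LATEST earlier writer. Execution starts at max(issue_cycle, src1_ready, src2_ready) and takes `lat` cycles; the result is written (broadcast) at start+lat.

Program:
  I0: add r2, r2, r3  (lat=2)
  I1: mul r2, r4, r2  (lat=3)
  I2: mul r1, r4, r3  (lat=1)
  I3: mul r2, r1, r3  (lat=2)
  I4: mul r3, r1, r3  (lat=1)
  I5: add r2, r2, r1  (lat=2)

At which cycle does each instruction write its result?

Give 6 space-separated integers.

Answer: 3 6 4 6 6 8

Derivation:
I0 add r2: issue@1 deps=(None,None) exec_start@1 write@3
I1 mul r2: issue@2 deps=(None,0) exec_start@3 write@6
I2 mul r1: issue@3 deps=(None,None) exec_start@3 write@4
I3 mul r2: issue@4 deps=(2,None) exec_start@4 write@6
I4 mul r3: issue@5 deps=(2,None) exec_start@5 write@6
I5 add r2: issue@6 deps=(3,2) exec_start@6 write@8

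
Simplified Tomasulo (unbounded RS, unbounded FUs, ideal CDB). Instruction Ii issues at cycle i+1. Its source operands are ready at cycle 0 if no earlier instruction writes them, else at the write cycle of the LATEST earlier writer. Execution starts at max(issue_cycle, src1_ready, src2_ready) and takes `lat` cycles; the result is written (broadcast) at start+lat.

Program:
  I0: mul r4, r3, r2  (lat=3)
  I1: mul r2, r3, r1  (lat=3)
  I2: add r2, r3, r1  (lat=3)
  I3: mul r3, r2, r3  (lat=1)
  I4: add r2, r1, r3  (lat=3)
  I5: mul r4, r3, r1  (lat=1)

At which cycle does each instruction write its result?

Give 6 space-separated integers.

Answer: 4 5 6 7 10 8

Derivation:
I0 mul r4: issue@1 deps=(None,None) exec_start@1 write@4
I1 mul r2: issue@2 deps=(None,None) exec_start@2 write@5
I2 add r2: issue@3 deps=(None,None) exec_start@3 write@6
I3 mul r3: issue@4 deps=(2,None) exec_start@6 write@7
I4 add r2: issue@5 deps=(None,3) exec_start@7 write@10
I5 mul r4: issue@6 deps=(3,None) exec_start@7 write@8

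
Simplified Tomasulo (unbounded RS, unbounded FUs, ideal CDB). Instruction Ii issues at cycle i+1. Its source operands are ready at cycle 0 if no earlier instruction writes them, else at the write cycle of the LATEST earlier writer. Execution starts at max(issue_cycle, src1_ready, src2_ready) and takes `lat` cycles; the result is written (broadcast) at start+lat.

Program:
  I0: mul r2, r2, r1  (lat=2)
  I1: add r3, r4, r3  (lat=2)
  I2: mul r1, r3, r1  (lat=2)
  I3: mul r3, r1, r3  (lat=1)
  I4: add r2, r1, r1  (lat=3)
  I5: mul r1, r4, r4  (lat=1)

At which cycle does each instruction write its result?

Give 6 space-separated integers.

I0 mul r2: issue@1 deps=(None,None) exec_start@1 write@3
I1 add r3: issue@2 deps=(None,None) exec_start@2 write@4
I2 mul r1: issue@3 deps=(1,None) exec_start@4 write@6
I3 mul r3: issue@4 deps=(2,1) exec_start@6 write@7
I4 add r2: issue@5 deps=(2,2) exec_start@6 write@9
I5 mul r1: issue@6 deps=(None,None) exec_start@6 write@7

Answer: 3 4 6 7 9 7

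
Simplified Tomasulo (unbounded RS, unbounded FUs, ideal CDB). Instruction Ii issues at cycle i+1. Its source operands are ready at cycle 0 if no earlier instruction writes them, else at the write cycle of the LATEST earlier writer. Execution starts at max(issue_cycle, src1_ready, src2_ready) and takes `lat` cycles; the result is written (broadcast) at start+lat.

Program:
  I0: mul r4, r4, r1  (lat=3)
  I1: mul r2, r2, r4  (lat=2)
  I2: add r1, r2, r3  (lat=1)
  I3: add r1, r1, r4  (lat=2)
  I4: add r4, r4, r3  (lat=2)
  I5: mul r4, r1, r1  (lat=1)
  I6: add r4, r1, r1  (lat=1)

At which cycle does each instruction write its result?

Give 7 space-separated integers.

Answer: 4 6 7 9 7 10 10

Derivation:
I0 mul r4: issue@1 deps=(None,None) exec_start@1 write@4
I1 mul r2: issue@2 deps=(None,0) exec_start@4 write@6
I2 add r1: issue@3 deps=(1,None) exec_start@6 write@7
I3 add r1: issue@4 deps=(2,0) exec_start@7 write@9
I4 add r4: issue@5 deps=(0,None) exec_start@5 write@7
I5 mul r4: issue@6 deps=(3,3) exec_start@9 write@10
I6 add r4: issue@7 deps=(3,3) exec_start@9 write@10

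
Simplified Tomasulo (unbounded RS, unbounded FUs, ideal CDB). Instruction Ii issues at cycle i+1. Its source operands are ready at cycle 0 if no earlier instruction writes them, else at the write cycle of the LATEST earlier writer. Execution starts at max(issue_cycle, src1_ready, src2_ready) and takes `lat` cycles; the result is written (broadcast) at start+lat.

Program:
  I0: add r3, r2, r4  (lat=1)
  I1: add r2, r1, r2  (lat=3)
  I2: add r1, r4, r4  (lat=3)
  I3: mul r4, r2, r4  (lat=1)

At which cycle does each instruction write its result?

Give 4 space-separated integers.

Answer: 2 5 6 6

Derivation:
I0 add r3: issue@1 deps=(None,None) exec_start@1 write@2
I1 add r2: issue@2 deps=(None,None) exec_start@2 write@5
I2 add r1: issue@3 deps=(None,None) exec_start@3 write@6
I3 mul r4: issue@4 deps=(1,None) exec_start@5 write@6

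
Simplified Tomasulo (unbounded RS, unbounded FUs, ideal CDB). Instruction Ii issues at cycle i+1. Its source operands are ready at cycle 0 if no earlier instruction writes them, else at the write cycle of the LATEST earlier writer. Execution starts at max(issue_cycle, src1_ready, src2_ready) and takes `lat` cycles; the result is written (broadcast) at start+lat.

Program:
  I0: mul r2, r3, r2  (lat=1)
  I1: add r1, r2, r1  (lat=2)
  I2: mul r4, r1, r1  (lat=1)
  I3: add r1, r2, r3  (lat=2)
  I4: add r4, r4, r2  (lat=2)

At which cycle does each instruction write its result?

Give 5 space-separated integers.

I0 mul r2: issue@1 deps=(None,None) exec_start@1 write@2
I1 add r1: issue@2 deps=(0,None) exec_start@2 write@4
I2 mul r4: issue@3 deps=(1,1) exec_start@4 write@5
I3 add r1: issue@4 deps=(0,None) exec_start@4 write@6
I4 add r4: issue@5 deps=(2,0) exec_start@5 write@7

Answer: 2 4 5 6 7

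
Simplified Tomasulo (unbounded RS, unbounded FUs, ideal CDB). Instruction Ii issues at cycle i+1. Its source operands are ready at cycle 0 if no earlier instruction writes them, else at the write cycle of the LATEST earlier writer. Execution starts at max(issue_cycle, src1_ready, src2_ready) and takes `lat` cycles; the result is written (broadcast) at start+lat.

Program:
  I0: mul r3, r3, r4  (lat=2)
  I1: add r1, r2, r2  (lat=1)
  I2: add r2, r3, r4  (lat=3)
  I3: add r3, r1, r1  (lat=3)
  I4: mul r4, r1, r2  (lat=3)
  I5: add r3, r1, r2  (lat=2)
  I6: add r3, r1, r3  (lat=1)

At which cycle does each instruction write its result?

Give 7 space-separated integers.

I0 mul r3: issue@1 deps=(None,None) exec_start@1 write@3
I1 add r1: issue@2 deps=(None,None) exec_start@2 write@3
I2 add r2: issue@3 deps=(0,None) exec_start@3 write@6
I3 add r3: issue@4 deps=(1,1) exec_start@4 write@7
I4 mul r4: issue@5 deps=(1,2) exec_start@6 write@9
I5 add r3: issue@6 deps=(1,2) exec_start@6 write@8
I6 add r3: issue@7 deps=(1,5) exec_start@8 write@9

Answer: 3 3 6 7 9 8 9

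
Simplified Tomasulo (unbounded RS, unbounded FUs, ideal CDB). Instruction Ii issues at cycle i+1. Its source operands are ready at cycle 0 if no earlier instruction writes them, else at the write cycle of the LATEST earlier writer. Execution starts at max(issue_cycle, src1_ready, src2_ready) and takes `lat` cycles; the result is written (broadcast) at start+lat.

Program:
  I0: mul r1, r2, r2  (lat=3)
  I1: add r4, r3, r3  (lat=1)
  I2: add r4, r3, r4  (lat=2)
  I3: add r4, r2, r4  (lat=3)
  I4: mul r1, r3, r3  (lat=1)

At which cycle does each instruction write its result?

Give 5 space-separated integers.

Answer: 4 3 5 8 6

Derivation:
I0 mul r1: issue@1 deps=(None,None) exec_start@1 write@4
I1 add r4: issue@2 deps=(None,None) exec_start@2 write@3
I2 add r4: issue@3 deps=(None,1) exec_start@3 write@5
I3 add r4: issue@4 deps=(None,2) exec_start@5 write@8
I4 mul r1: issue@5 deps=(None,None) exec_start@5 write@6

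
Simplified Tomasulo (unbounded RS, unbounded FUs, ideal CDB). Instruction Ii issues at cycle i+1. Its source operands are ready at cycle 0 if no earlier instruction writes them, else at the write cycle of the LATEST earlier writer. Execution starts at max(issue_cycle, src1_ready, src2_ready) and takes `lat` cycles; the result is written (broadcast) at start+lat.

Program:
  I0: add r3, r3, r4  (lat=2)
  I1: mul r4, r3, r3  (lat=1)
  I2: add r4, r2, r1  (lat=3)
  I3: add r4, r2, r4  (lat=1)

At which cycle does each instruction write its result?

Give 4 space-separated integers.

I0 add r3: issue@1 deps=(None,None) exec_start@1 write@3
I1 mul r4: issue@2 deps=(0,0) exec_start@3 write@4
I2 add r4: issue@3 deps=(None,None) exec_start@3 write@6
I3 add r4: issue@4 deps=(None,2) exec_start@6 write@7

Answer: 3 4 6 7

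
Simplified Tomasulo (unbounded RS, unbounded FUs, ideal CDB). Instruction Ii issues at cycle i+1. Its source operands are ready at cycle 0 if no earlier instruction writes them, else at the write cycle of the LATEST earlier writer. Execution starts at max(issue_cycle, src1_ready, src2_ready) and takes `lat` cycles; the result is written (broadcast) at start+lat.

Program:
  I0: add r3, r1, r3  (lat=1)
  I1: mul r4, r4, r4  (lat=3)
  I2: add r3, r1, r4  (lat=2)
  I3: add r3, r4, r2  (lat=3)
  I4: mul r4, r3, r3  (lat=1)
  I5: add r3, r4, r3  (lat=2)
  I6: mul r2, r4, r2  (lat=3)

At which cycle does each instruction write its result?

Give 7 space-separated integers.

I0 add r3: issue@1 deps=(None,None) exec_start@1 write@2
I1 mul r4: issue@2 deps=(None,None) exec_start@2 write@5
I2 add r3: issue@3 deps=(None,1) exec_start@5 write@7
I3 add r3: issue@4 deps=(1,None) exec_start@5 write@8
I4 mul r4: issue@5 deps=(3,3) exec_start@8 write@9
I5 add r3: issue@6 deps=(4,3) exec_start@9 write@11
I6 mul r2: issue@7 deps=(4,None) exec_start@9 write@12

Answer: 2 5 7 8 9 11 12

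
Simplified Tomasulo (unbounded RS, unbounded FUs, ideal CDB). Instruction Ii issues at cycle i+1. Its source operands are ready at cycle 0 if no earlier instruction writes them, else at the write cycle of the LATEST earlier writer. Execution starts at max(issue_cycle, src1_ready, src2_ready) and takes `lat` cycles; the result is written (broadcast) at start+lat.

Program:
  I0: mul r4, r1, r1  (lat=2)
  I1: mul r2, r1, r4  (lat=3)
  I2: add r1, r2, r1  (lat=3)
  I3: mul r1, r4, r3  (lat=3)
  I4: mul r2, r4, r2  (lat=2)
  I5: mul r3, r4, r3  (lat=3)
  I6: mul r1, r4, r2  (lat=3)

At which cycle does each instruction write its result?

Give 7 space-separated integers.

I0 mul r4: issue@1 deps=(None,None) exec_start@1 write@3
I1 mul r2: issue@2 deps=(None,0) exec_start@3 write@6
I2 add r1: issue@3 deps=(1,None) exec_start@6 write@9
I3 mul r1: issue@4 deps=(0,None) exec_start@4 write@7
I4 mul r2: issue@5 deps=(0,1) exec_start@6 write@8
I5 mul r3: issue@6 deps=(0,None) exec_start@6 write@9
I6 mul r1: issue@7 deps=(0,4) exec_start@8 write@11

Answer: 3 6 9 7 8 9 11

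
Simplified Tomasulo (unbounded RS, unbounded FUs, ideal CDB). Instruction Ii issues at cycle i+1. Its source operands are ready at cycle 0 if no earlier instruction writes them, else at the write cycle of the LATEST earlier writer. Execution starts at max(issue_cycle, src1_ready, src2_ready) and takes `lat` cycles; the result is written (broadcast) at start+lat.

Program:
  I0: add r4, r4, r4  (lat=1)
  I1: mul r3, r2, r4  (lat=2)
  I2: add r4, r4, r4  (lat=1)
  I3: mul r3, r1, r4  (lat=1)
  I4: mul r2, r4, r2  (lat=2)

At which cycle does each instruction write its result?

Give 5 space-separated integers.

I0 add r4: issue@1 deps=(None,None) exec_start@1 write@2
I1 mul r3: issue@2 deps=(None,0) exec_start@2 write@4
I2 add r4: issue@3 deps=(0,0) exec_start@3 write@4
I3 mul r3: issue@4 deps=(None,2) exec_start@4 write@5
I4 mul r2: issue@5 deps=(2,None) exec_start@5 write@7

Answer: 2 4 4 5 7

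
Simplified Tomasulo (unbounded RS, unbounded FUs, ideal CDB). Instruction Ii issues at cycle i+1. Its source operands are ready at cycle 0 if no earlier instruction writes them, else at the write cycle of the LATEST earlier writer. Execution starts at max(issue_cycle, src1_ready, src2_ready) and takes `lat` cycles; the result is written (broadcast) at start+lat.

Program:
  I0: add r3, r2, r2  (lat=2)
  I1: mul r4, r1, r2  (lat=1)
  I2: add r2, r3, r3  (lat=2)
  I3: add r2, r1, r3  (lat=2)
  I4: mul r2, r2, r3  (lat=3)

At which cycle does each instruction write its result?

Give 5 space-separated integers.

I0 add r3: issue@1 deps=(None,None) exec_start@1 write@3
I1 mul r4: issue@2 deps=(None,None) exec_start@2 write@3
I2 add r2: issue@3 deps=(0,0) exec_start@3 write@5
I3 add r2: issue@4 deps=(None,0) exec_start@4 write@6
I4 mul r2: issue@5 deps=(3,0) exec_start@6 write@9

Answer: 3 3 5 6 9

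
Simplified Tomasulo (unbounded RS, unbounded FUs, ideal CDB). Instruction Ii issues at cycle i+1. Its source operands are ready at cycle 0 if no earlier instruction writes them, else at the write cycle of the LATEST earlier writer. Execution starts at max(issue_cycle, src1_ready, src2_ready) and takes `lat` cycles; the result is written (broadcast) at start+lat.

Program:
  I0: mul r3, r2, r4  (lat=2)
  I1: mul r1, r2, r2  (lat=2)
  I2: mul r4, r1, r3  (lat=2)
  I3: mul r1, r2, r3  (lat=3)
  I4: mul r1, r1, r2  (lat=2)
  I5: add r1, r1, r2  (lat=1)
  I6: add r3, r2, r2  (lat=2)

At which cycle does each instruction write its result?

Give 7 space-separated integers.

Answer: 3 4 6 7 9 10 9

Derivation:
I0 mul r3: issue@1 deps=(None,None) exec_start@1 write@3
I1 mul r1: issue@2 deps=(None,None) exec_start@2 write@4
I2 mul r4: issue@3 deps=(1,0) exec_start@4 write@6
I3 mul r1: issue@4 deps=(None,0) exec_start@4 write@7
I4 mul r1: issue@5 deps=(3,None) exec_start@7 write@9
I5 add r1: issue@6 deps=(4,None) exec_start@9 write@10
I6 add r3: issue@7 deps=(None,None) exec_start@7 write@9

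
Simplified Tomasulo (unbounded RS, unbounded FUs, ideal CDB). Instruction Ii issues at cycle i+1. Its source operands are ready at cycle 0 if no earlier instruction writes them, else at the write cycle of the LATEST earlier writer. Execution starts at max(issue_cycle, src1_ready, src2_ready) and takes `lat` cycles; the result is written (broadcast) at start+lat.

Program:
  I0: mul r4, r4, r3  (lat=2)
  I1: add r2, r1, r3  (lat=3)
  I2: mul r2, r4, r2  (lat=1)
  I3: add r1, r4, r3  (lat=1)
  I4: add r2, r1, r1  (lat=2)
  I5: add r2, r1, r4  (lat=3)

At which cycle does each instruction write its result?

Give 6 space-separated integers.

I0 mul r4: issue@1 deps=(None,None) exec_start@1 write@3
I1 add r2: issue@2 deps=(None,None) exec_start@2 write@5
I2 mul r2: issue@3 deps=(0,1) exec_start@5 write@6
I3 add r1: issue@4 deps=(0,None) exec_start@4 write@5
I4 add r2: issue@5 deps=(3,3) exec_start@5 write@7
I5 add r2: issue@6 deps=(3,0) exec_start@6 write@9

Answer: 3 5 6 5 7 9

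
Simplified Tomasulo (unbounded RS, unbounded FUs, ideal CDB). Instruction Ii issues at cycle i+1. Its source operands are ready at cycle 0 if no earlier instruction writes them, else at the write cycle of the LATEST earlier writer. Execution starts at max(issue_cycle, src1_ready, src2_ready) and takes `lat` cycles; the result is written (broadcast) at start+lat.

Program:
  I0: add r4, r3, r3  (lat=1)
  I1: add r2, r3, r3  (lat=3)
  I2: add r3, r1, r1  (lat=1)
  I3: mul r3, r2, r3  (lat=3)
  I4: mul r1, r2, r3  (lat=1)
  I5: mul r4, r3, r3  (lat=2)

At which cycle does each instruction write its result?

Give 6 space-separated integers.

Answer: 2 5 4 8 9 10

Derivation:
I0 add r4: issue@1 deps=(None,None) exec_start@1 write@2
I1 add r2: issue@2 deps=(None,None) exec_start@2 write@5
I2 add r3: issue@3 deps=(None,None) exec_start@3 write@4
I3 mul r3: issue@4 deps=(1,2) exec_start@5 write@8
I4 mul r1: issue@5 deps=(1,3) exec_start@8 write@9
I5 mul r4: issue@6 deps=(3,3) exec_start@8 write@10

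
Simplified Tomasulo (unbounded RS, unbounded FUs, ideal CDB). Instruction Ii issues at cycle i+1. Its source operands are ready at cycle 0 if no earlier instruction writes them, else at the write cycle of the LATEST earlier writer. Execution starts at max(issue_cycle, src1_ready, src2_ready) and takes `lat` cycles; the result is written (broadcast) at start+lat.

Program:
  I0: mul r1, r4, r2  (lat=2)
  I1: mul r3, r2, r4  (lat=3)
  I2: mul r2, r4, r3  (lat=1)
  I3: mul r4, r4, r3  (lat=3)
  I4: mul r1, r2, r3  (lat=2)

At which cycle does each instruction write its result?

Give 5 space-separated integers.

Answer: 3 5 6 8 8

Derivation:
I0 mul r1: issue@1 deps=(None,None) exec_start@1 write@3
I1 mul r3: issue@2 deps=(None,None) exec_start@2 write@5
I2 mul r2: issue@3 deps=(None,1) exec_start@5 write@6
I3 mul r4: issue@4 deps=(None,1) exec_start@5 write@8
I4 mul r1: issue@5 deps=(2,1) exec_start@6 write@8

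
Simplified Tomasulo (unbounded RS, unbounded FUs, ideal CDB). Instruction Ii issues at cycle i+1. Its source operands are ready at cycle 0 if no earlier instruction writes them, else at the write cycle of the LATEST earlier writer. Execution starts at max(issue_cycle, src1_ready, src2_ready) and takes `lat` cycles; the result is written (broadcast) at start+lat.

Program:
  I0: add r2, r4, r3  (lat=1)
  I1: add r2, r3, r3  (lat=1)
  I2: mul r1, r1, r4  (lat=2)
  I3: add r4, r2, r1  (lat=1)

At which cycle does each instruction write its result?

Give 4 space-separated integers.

Answer: 2 3 5 6

Derivation:
I0 add r2: issue@1 deps=(None,None) exec_start@1 write@2
I1 add r2: issue@2 deps=(None,None) exec_start@2 write@3
I2 mul r1: issue@3 deps=(None,None) exec_start@3 write@5
I3 add r4: issue@4 deps=(1,2) exec_start@5 write@6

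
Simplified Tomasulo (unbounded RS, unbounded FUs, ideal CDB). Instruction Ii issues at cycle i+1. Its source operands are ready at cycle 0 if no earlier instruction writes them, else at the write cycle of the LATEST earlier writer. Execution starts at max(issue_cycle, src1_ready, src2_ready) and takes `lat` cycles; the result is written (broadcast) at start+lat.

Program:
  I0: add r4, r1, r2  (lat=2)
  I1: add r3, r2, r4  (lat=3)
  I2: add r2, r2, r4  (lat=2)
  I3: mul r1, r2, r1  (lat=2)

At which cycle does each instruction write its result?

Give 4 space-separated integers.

I0 add r4: issue@1 deps=(None,None) exec_start@1 write@3
I1 add r3: issue@2 deps=(None,0) exec_start@3 write@6
I2 add r2: issue@3 deps=(None,0) exec_start@3 write@5
I3 mul r1: issue@4 deps=(2,None) exec_start@5 write@7

Answer: 3 6 5 7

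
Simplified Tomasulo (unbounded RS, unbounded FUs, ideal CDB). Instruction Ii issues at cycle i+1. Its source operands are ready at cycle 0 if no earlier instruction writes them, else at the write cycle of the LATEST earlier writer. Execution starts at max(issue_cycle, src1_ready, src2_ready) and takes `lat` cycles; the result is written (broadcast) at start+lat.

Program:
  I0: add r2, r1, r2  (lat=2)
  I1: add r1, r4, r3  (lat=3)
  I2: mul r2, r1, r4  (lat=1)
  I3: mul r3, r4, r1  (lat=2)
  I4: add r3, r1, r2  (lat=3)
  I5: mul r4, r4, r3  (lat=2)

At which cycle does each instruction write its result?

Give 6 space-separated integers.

Answer: 3 5 6 7 9 11

Derivation:
I0 add r2: issue@1 deps=(None,None) exec_start@1 write@3
I1 add r1: issue@2 deps=(None,None) exec_start@2 write@5
I2 mul r2: issue@3 deps=(1,None) exec_start@5 write@6
I3 mul r3: issue@4 deps=(None,1) exec_start@5 write@7
I4 add r3: issue@5 deps=(1,2) exec_start@6 write@9
I5 mul r4: issue@6 deps=(None,4) exec_start@9 write@11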